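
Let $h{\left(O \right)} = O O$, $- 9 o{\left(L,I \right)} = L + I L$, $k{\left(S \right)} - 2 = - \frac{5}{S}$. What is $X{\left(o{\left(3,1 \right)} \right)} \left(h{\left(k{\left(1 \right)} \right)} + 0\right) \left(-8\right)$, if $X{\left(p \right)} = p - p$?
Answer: $0$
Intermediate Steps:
$k{\left(S \right)} = 2 - \frac{5}{S}$
$o{\left(L,I \right)} = - \frac{L}{9} - \frac{I L}{9}$ ($o{\left(L,I \right)} = - \frac{L + I L}{9} = - \frac{L}{9} - \frac{I L}{9}$)
$X{\left(p \right)} = 0$
$h{\left(O \right)} = O^{2}$
$X{\left(o{\left(3,1 \right)} \right)} \left(h{\left(k{\left(1 \right)} \right)} + 0\right) \left(-8\right) = 0 \left(\left(2 - \frac{5}{1}\right)^{2} + 0\right) \left(-8\right) = 0 \left(\left(2 - 5\right)^{2} + 0\right) \left(-8\right) = 0 \left(\left(-3\right)^{2} + 0\right) \left(-8\right) = 0 \left(9 + 0\right) \left(-8\right) = 0 \cdot 9 \left(-8\right) = 0 \left(-8\right) = 0$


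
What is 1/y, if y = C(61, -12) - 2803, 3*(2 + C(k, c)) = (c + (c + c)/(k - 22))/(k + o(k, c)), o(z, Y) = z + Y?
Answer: -2145/6016807 ≈ -0.00035650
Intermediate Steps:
o(z, Y) = Y + z
C(k, c) = -2 + (c + 2*c/(-22 + k))/(3*(c + 2*k)) (C(k, c) = -2 + ((c + (c + c)/(k - 22))/(k + (c + k)))/3 = -2 + ((c + (2*c)/(-22 + k))/(c + 2*k))/3 = -2 + ((c + 2*c/(-22 + k))/(c + 2*k))/3 = -2 + (c + 2*c/(-22 + k))/(3*(c + 2*k)))
y = -6016807/2145 (y = (-12*61² + 112*(-12) + 264*61 - 5*(-12)*61)/(3*(-44*61 - 22*(-12) + 2*61² - 12*61)) - 2803 = (-12*3721 - 1344 + 16104 + 3660)/(3*(-2684 + 264 + 2*3721 - 732)) - 2803 = (-44652 - 1344 + 16104 + 3660)/(3*(-2684 + 264 + 7442 - 732)) - 2803 = (⅓)*(-26232)/4290 - 2803 = (⅓)*(1/4290)*(-26232) - 2803 = -4372/2145 - 2803 = -6016807/2145 ≈ -2805.0)
1/y = 1/(-6016807/2145) = -2145/6016807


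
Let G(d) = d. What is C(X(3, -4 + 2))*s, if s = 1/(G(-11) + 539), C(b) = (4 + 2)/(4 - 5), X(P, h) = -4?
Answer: -1/88 ≈ -0.011364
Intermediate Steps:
C(b) = -6 (C(b) = 6/(-1) = 6*(-1) = -6)
s = 1/528 (s = 1/(-11 + 539) = 1/528 ≈ 0.0018939)
C(X(3, -4 + 2))*s = -6*1/528 = -1/88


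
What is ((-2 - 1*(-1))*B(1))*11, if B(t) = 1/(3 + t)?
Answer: -11/4 ≈ -2.7500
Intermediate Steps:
((-2 - 1*(-1))*B(1))*11 = ((-2 - 1*(-1))/(3 + 1))*11 = ((-2 + 1)/4)*11 = -1*1/4*11 = -1/4*11 = -11/4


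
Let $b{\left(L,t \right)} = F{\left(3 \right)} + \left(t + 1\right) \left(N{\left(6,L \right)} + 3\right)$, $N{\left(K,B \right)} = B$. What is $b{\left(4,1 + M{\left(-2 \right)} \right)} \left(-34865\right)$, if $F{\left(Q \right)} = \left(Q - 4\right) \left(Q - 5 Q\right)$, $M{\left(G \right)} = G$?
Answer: $-418380$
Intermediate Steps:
$F{\left(Q \right)} = - 4 Q \left(-4 + Q\right)$ ($F{\left(Q \right)} = \left(-4 + Q\right) \left(- 4 Q\right) = - 4 Q \left(-4 + Q\right)$)
$b{\left(L,t \right)} = 12 + \left(1 + t\right) \left(3 + L\right)$ ($b{\left(L,t \right)} = 4 \cdot 3 \left(4 - 3\right) + \left(t + 1\right) \left(L + 3\right) = 4 \cdot 3 \left(4 - 3\right) + \left(1 + t\right) \left(3 + L\right) = 4 \cdot 3 \cdot 1 + \left(1 + t\right) \left(3 + L\right) = 12 + \left(1 + t\right) \left(3 + L\right)$)
$b{\left(4,1 + M{\left(-2 \right)} \right)} \left(-34865\right) = \left(15 + 4 + 3 \left(1 - 2\right) + 4 \left(1 - 2\right)\right) \left(-34865\right) = \left(15 + 4 + 3 \left(-1\right) + 4 \left(-1\right)\right) \left(-34865\right) = \left(15 + 4 - 3 - 4\right) \left(-34865\right) = 12 \left(-34865\right) = -418380$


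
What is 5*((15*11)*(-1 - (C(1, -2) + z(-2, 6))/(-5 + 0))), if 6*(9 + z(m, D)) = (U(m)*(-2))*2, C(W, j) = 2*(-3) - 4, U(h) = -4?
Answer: -3520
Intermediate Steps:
C(W, j) = -10 (C(W, j) = -6 - 4 = -10)
z(m, D) = -19/3 (z(m, D) = -9 + (-4*(-2)*2)/6 = -9 + (8*2)/6 = -9 + (⅙)*16 = -9 + 8/3 = -19/3)
5*((15*11)*(-1 - (C(1, -2) + z(-2, 6))/(-5 + 0))) = 5*((15*11)*(-1 - (-10 - 19/3)/(-5 + 0))) = 5*(165*(-1 - (-49)/(3*(-5)))) = 5*(165*(-1 - (-49)*(-1)/(3*5))) = 5*(165*(-1 - 1*49/15)) = 5*(165*(-1 - 49/15)) = 5*(165*(-64/15)) = 5*(-704) = -3520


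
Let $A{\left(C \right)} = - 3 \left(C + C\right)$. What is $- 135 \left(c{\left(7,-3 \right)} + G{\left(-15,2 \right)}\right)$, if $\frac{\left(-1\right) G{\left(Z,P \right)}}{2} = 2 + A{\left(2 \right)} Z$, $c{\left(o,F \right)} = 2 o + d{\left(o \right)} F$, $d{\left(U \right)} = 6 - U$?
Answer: $46845$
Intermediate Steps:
$A{\left(C \right)} = - 6 C$ ($A{\left(C \right)} = - 3 \cdot 2 C = - 6 C$)
$c{\left(o,F \right)} = 2 o + F \left(6 - o\right)$ ($c{\left(o,F \right)} = 2 o + \left(6 - o\right) F = 2 o + F \left(6 - o\right)$)
$G{\left(Z,P \right)} = -4 + 24 Z$ ($G{\left(Z,P \right)} = - 2 \left(2 + \left(-6\right) 2 Z\right) = - 2 \left(2 - 12 Z\right) = -4 + 24 Z$)
$- 135 \left(c{\left(7,-3 \right)} + G{\left(-15,2 \right)}\right) = - 135 \left(\left(2 \cdot 7 - - 3 \left(-6 + 7\right)\right) + \left(-4 + 24 \left(-15\right)\right)\right) = - 135 \left(\left(14 - \left(-3\right) 1\right) - 364\right) = - 135 \left(\left(14 + 3\right) - 364\right) = - 135 \left(17 - 364\right) = \left(-135\right) \left(-347\right) = 46845$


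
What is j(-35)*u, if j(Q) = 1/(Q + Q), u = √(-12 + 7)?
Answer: -I*√5/70 ≈ -0.031944*I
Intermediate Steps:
u = I*√5 (u = √(-5) = I*√5 ≈ 2.2361*I)
j(Q) = 1/(2*Q)
j(-35)*u = ((½)/(-35))*(I*√5) = ((½)*(-1/35))*(I*√5) = -I*√5/70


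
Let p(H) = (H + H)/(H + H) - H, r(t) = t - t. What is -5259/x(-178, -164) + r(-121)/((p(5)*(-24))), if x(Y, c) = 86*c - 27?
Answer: 5259/14131 ≈ 0.37216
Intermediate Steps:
r(t) = 0
p(H) = 1 - H (p(H) = (2*H)/((2*H)) - H = (2*H)*(1/(2*H)) - H = 1 - H)
x(Y, c) = -27 + 86*c
-5259/x(-178, -164) + r(-121)/((p(5)*(-24))) = -5259/(-27 + 86*(-164)) + 0/(((1 - 1*5)*(-24))) = -5259/(-27 - 14104) + 0/(((1 - 5)*(-24))) = -5259/(-14131) + 0/((-4*(-24))) = -5259*(-1/14131) + 0/96 = 5259/14131 + 0*(1/96) = 5259/14131 + 0 = 5259/14131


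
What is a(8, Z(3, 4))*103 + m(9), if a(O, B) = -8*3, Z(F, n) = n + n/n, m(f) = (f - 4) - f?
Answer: -2476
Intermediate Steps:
m(f) = -4 (m(f) = (-4 + f) - f = -4)
Z(F, n) = 1 + n (Z(F, n) = n + 1 = 1 + n)
a(O, B) = -24
a(8, Z(3, 4))*103 + m(9) = -24*103 - 4 = -2472 - 4 = -2476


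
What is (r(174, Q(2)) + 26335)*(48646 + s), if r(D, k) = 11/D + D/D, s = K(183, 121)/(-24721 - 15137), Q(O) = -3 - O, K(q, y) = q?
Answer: 2961702602070125/2311764 ≈ 1.2811e+9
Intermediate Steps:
s = -61/13286 (s = 183/(-24721 - 15137) = 183/(-39858) = 183*(-1/39858) = -61/13286 ≈ -0.0045913)
r(D, k) = 1 + 11/D (r(D, k) = 11/D + 1 = 1 + 11/D)
(r(174, Q(2)) + 26335)*(48646 + s) = ((11 + 174)/174 + 26335)*(48646 - 61/13286) = ((1/174)*185 + 26335)*(646310695/13286) = (185/174 + 26335)*(646310695/13286) = (4582475/174)*(646310695/13286) = 2961702602070125/2311764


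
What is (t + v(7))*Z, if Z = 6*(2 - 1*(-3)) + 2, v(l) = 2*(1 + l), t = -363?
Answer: -11104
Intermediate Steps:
v(l) = 2 + 2*l
Z = 32 (Z = 6*(2 + 3) + 2 = 6*5 + 2 = 30 + 2 = 32)
(t + v(7))*Z = (-363 + (2 + 2*7))*32 = (-363 + (2 + 14))*32 = (-363 + 16)*32 = -347*32 = -11104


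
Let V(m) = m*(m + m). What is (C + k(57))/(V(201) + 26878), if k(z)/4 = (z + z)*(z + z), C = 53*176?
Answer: 1916/3365 ≈ 0.56939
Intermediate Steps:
V(m) = 2*m² (V(m) = m*(2*m) = 2*m²)
C = 9328
k(z) = 16*z² (k(z) = 4*((z + z)*(z + z)) = 4*((2*z)*(2*z)) = 4*(4*z²) = 16*z²)
(C + k(57))/(V(201) + 26878) = (9328 + 16*57²)/(2*201² + 26878) = (9328 + 16*3249)/(2*40401 + 26878) = (9328 + 51984)/(80802 + 26878) = 61312/107680 = 61312*(1/107680) = 1916/3365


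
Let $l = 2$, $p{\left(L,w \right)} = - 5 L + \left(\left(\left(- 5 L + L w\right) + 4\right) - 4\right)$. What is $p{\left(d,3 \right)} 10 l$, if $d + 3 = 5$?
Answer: $-280$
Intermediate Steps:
$d = 2$ ($d = -3 + 5 = 2$)
$p{\left(L,w \right)} = - 10 L + L w$ ($p{\left(L,w \right)} = - 5 L + \left(\left(4 - 5 L + L w\right) - 4\right) = - 5 L + \left(- 5 L + L w\right) = - 10 L + L w$)
$p{\left(d,3 \right)} 10 l = 2 \left(-10 + 3\right) 10 \cdot 2 = 2 \left(-7\right) 10 \cdot 2 = \left(-14\right) 10 \cdot 2 = \left(-140\right) 2 = -280$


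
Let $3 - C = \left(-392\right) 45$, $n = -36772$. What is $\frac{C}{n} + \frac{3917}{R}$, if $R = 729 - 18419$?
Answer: $- \frac{7864493}{11215460} \approx -0.70122$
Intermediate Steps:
$C = 17643$ ($C = 3 - \left(-392\right) 45 = 3 - -17640 = 3 + 17640 = 17643$)
$R = -17690$
$\frac{C}{n} + \frac{3917}{R} = \frac{17643}{-36772} + \frac{3917}{-17690} = 17643 \left(- \frac{1}{36772}\right) + 3917 \left(- \frac{1}{17690}\right) = - \frac{17643}{36772} - \frac{3917}{17690} = - \frac{7864493}{11215460}$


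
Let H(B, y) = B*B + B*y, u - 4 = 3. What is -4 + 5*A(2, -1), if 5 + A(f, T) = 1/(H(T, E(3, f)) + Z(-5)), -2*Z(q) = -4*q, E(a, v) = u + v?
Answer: -527/18 ≈ -29.278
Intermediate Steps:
u = 7 (u = 4 + 3 = 7)
E(a, v) = 7 + v
Z(q) = 2*q (Z(q) = -(-2)*q = 2*q)
H(B, y) = B**2 + B*y
A(f, T) = -5 + 1/(-10 + T*(7 + T + f)) (A(f, T) = -5 + 1/(T*(T + (7 + f)) + 2*(-5)) = -5 + 1/(T*(7 + T + f) - 10) = -5 + 1/(-10 + T*(7 + T + f)))
-4 + 5*A(2, -1) = -4 + 5*((51 - 5*(-1)*(7 - 1 + 2))/(-10 - (7 - 1 + 2))) = -4 + 5*((51 - 5*(-1)*8)/(-10 - 1*8)) = -4 + 5*((51 + 40)/(-10 - 8)) = -4 + 5*(91/(-18)) = -4 + 5*(-1/18*91) = -4 + 5*(-91/18) = -4 - 455/18 = -527/18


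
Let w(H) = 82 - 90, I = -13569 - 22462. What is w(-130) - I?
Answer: 36023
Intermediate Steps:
I = -36031
w(H) = -8
w(-130) - I = -8 - 1*(-36031) = -8 + 36031 = 36023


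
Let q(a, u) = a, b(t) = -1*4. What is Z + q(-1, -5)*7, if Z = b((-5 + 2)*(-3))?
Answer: -11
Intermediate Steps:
b(t) = -4
Z = -4
Z + q(-1, -5)*7 = -4 - 1*7 = -4 - 7 = -11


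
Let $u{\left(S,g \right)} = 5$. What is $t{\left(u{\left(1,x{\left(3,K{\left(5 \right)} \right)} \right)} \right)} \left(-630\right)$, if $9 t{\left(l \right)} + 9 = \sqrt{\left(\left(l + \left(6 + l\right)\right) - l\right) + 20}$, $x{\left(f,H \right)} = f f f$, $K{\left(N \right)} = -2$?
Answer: $630 - 70 \sqrt{31} \approx 240.26$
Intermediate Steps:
$x{\left(f,H \right)} = f^{3}$ ($x{\left(f,H \right)} = f^{2} f = f^{3}$)
$t{\left(l \right)} = -1 + \frac{\sqrt{26 + l}}{9}$ ($t{\left(l \right)} = -1 + \frac{\sqrt{\left(\left(l + \left(6 + l\right)\right) - l\right) + 20}}{9} = -1 + \frac{\sqrt{\left(\left(6 + 2 l\right) - l\right) + 20}}{9} = -1 + \frac{\sqrt{\left(6 + l\right) + 20}}{9} = -1 + \frac{\sqrt{26 + l}}{9}$)
$t{\left(u{\left(1,x{\left(3,K{\left(5 \right)} \right)} \right)} \right)} \left(-630\right) = \left(-1 + \frac{\sqrt{26 + 5}}{9}\right) \left(-630\right) = \left(-1 + \frac{\sqrt{31}}{9}\right) \left(-630\right) = 630 - 70 \sqrt{31}$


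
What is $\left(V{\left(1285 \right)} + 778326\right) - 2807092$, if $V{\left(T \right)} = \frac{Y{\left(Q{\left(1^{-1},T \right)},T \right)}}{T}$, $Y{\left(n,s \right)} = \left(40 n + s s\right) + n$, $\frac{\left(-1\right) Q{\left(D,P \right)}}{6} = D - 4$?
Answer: $- \frac{2605312347}{1285} \approx -2.0275 \cdot 10^{6}$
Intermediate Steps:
$Q{\left(D,P \right)} = 24 - 6 D$ ($Q{\left(D,P \right)} = - 6 \left(D - 4\right) = - 6 \left(-4 + D\right) = 24 - 6 D$)
$Y{\left(n,s \right)} = s^{2} + 41 n$ ($Y{\left(n,s \right)} = \left(40 n + s^{2}\right) + n = \left(s^{2} + 40 n\right) + n = s^{2} + 41 n$)
$V{\left(T \right)} = \frac{738 + T^{2}}{T}$ ($V{\left(T \right)} = \frac{T^{2} + 41 \left(24 - \frac{6}{1}\right)}{T} = \frac{T^{2} + 41 \left(24 - 6\right)}{T} = \frac{T^{2} + 41 \cdot 18}{T} = \frac{T^{2} + 738}{T} = \frac{738 + T^{2}}{T}$)
$\left(V{\left(1285 \right)} + 778326\right) - 2807092 = \left(\left(1285 + \frac{738}{1285}\right) + 778326\right) - 2807092 = \left(\frac{1651963}{1285} + 778326\right) - 2807092 = \frac{1001800873}{1285} - 2807092 = - \frac{2605312347}{1285}$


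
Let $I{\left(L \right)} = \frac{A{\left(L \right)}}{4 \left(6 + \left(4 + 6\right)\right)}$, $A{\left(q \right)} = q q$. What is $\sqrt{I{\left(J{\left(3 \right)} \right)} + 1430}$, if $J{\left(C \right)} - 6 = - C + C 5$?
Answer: $\frac{\sqrt{22961}}{4} \approx 37.882$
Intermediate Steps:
$J{\left(C \right)} = 6 + 4 C$ ($J{\left(C \right)} = 6 - \left(C - C 5\right) = 6 + \left(- C + 5 C\right) = 6 + 4 C$)
$A{\left(q \right)} = q^{2}$
$I{\left(L \right)} = \frac{L^{2}}{64}$ ($I{\left(L \right)} = \frac{L^{2}}{4 \left(6 + \left(4 + 6\right)\right)} = \frac{L^{2}}{4 \left(6 + 10\right)} = \frac{L^{2}}{4 \cdot 16} = \frac{L^{2}}{64}$)
$\sqrt{I{\left(J{\left(3 \right)} \right)} + 1430} = \sqrt{\frac{\left(6 + 4 \cdot 3\right)^{2}}{64} + 1430} = \sqrt{\frac{\left(6 + 12\right)^{2}}{64} + 1430} = \sqrt{\frac{18^{2}}{64} + 1430} = \sqrt{\frac{1}{64} \cdot 324 + 1430} = \sqrt{\frac{81}{16} + 1430} = \sqrt{\frac{22961}{16}} = \frac{\sqrt{22961}}{4}$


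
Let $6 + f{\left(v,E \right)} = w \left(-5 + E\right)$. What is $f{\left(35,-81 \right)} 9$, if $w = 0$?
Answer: $-54$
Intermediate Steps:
$f{\left(v,E \right)} = -6$ ($f{\left(v,E \right)} = -6 + 0 \left(-5 + E\right) = -6 + 0 = -6$)
$f{\left(35,-81 \right)} 9 = \left(-6\right) 9 = -54$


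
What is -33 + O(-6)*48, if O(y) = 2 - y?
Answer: 351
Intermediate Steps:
-33 + O(-6)*48 = -33 + (2 - 1*(-6))*48 = -33 + (2 + 6)*48 = -33 + 8*48 = -33 + 384 = 351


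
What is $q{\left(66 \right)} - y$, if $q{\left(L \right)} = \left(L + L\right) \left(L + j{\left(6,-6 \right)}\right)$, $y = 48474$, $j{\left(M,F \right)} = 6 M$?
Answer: $-35010$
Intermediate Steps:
$q{\left(L \right)} = 2 L \left(36 + L\right)$ ($q{\left(L \right)} = \left(L + L\right) \left(L + 6 \cdot 6\right) = 2 L \left(L + 36\right) = 2 L \left(36 + L\right)$)
$q{\left(66 \right)} - y = 2 \cdot 66 \left(36 + 66\right) - 48474 = 2 \cdot 66 \cdot 102 - 48474 = 13464 - 48474 = -35010$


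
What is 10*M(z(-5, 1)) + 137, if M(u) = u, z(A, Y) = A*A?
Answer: 387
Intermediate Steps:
z(A, Y) = A**2
10*M(z(-5, 1)) + 137 = 10*(-5)**2 + 137 = 10*25 + 137 = 250 + 137 = 387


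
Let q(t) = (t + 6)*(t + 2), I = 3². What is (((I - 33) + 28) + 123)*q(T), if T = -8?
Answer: 1524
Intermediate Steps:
I = 9
q(t) = (2 + t)*(6 + t) (q(t) = (6 + t)*(2 + t) = (2 + t)*(6 + t))
(((I - 33) + 28) + 123)*q(T) = (((9 - 33) + 28) + 123)*(12 + (-8)² + 8*(-8)) = ((-24 + 28) + 123)*(12 + 64 - 64) = (4 + 123)*12 = 127*12 = 1524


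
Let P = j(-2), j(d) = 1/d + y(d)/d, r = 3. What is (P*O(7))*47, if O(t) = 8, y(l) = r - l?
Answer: -1128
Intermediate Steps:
y(l) = 3 - l
j(d) = 1/d + (3 - d)/d
P = -3 (P = (4 - 1*(-2))/(-2) = -(4 + 2)/2 = -1/2*6 = -3)
(P*O(7))*47 = -3*8*47 = -24*47 = -1128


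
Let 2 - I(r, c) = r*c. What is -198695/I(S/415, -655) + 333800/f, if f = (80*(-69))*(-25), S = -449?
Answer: 78075881/275310 ≈ 283.59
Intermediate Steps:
f = 138000 (f = -5520*(-25) = 138000)
I(r, c) = 2 - c*r (I(r, c) = 2 - r*c = 2 - c*r)
-198695/I(S/415, -655) + 333800/f = -198695/(2 - 1*(-655)*(-449/415)) + 333800/138000 = -198695/(2 - 1*(-655)*(-449*1/415)) + 333800*(1/138000) = -198695/(2 - 1*(-655)*(-449/415)) + 1669/690 = -198695/(2 - 58819/83) + 1669/690 = -198695/(-58653/83) + 1669/690 = -198695*(-83/58653) + 1669/690 = 336565/1197 + 1669/690 = 78075881/275310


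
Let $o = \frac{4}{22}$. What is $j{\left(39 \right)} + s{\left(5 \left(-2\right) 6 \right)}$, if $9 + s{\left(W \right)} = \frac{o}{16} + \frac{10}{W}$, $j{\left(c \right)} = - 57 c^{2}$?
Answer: $- \frac{22890425}{264} \approx -86706.0$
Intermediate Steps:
$o = \frac{2}{11}$ ($o = 4 \cdot \frac{1}{22} = \frac{2}{11} \approx 0.18182$)
$s{\left(W \right)} = - \frac{791}{88} + \frac{10}{W}$ ($s{\left(W \right)} = -9 + \left(\frac{2}{11 \cdot 16} + \frac{10}{W}\right) = -9 + \left(\frac{2}{11} \cdot \frac{1}{16} + \frac{10}{W}\right) = -9 + \left(\frac{1}{88} + \frac{10}{W}\right) = - \frac{791}{88} + \frac{10}{W}$)
$j{\left(39 \right)} + s{\left(5 \left(-2\right) 6 \right)} = - 57 \cdot 39^{2} - \left(\frac{791}{88} - \frac{10}{5 \left(-2\right) 6}\right) = \left(-57\right) 1521 - \left(\frac{791}{88} - \frac{10}{\left(-10\right) 6}\right) = -86697 - \left(\frac{791}{88} - \frac{10}{-60}\right) = -86697 + \left(- \frac{791}{88} + 10 \left(- \frac{1}{60}\right)\right) = -86697 - \frac{2417}{264} = - \frac{22890425}{264}$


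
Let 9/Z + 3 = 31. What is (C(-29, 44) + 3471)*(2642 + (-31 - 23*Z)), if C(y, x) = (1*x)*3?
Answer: 262662303/28 ≈ 9.3808e+6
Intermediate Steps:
Z = 9/28 (Z = 9/(-3 + 31) = 9/28 ≈ 0.32143)
C(y, x) = 3*x (C(y, x) = x*3 = 3*x)
(C(-29, 44) + 3471)*(2642 + (-31 - 23*Z)) = (3*44 + 3471)*(2642 + (-31 - 23*9/28)) = (132 + 3471)*(2642 + (-31 - 207/28)) = 3603*(2642 - 1075/28) = 3603*(72901/28) = 262662303/28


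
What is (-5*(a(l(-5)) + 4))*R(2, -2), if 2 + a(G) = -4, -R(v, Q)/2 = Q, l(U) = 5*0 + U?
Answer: 40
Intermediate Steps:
l(U) = U (l(U) = 0 + U = U)
R(v, Q) = -2*Q
a(G) = -6 (a(G) = -2 - 4 = -6)
(-5*(a(l(-5)) + 4))*R(2, -2) = (-5*(-6 + 4))*(-2*(-2)) = -5*(-2)*4 = 10*4 = 40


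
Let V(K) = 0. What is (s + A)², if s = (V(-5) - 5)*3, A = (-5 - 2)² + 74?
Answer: 11664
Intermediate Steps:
A = 123 (A = (-7)² + 74 = 49 + 74 = 123)
s = -15 (s = (0 - 5)*3 = -5*3 = -15)
(s + A)² = (-15 + 123)² = 108² = 11664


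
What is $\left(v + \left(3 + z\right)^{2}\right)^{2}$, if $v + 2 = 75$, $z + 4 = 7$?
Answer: $11881$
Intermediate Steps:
$z = 3$ ($z = -4 + 7 = 3$)
$v = 73$ ($v = -2 + 75 = 73$)
$\left(v + \left(3 + z\right)^{2}\right)^{2} = \left(73 + \left(3 + 3\right)^{2}\right)^{2} = \left(73 + 6^{2}\right)^{2} = \left(73 + 36\right)^{2} = 109^{2} = 11881$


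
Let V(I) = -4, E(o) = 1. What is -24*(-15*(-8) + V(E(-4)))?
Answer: -2784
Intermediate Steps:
-24*(-15*(-8) + V(E(-4))) = -24*(-15*(-8) - 4) = -24*(120 - 4) = -24*116 = -1*2784 = -2784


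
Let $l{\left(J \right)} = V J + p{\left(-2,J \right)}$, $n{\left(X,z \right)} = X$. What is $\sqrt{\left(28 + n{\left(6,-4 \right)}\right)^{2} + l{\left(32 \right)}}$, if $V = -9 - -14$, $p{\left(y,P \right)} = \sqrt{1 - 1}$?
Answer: $2 \sqrt{329} \approx 36.277$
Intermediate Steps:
$p{\left(y,P \right)} = 0$ ($p{\left(y,P \right)} = \sqrt{0} = 0$)
$V = 5$ ($V = -9 + 14 = 5$)
$l{\left(J \right)} = 5 J$ ($l{\left(J \right)} = 5 J + 0 = 5 J$)
$\sqrt{\left(28 + n{\left(6,-4 \right)}\right)^{2} + l{\left(32 \right)}} = \sqrt{\left(28 + 6\right)^{2} + 5 \cdot 32} = \sqrt{34^{2} + 160} = \sqrt{1156 + 160} = \sqrt{1316} = 2 \sqrt{329}$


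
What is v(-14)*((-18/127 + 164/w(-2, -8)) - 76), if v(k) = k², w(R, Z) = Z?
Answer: -2405606/127 ≈ -18942.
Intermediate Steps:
v(-14)*((-18/127 + 164/w(-2, -8)) - 76) = (-14)²*((-18/127 + 164/(-8)) - 76) = 196*((-18*1/127 + 164*(-⅛)) - 76) = 196*((-18/127 - 41/2) - 76) = 196*(-5243/254 - 76) = 196*(-24547/254) = -2405606/127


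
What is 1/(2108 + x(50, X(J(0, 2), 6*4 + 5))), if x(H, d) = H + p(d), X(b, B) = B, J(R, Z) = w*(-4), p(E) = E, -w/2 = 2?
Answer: 1/2187 ≈ 0.00045725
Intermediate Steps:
w = -4 (w = -2*2 = -4)
J(R, Z) = 16 (J(R, Z) = -4*(-4) = 16)
x(H, d) = H + d
1/(2108 + x(50, X(J(0, 2), 6*4 + 5))) = 1/(2108 + (50 + (6*4 + 5))) = 1/(2108 + (50 + (24 + 5))) = 1/(2108 + (50 + 29)) = 1/(2108 + 79) = 1/2187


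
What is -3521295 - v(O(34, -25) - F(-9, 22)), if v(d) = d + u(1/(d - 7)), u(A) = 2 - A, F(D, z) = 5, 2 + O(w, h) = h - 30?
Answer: -242965216/69 ≈ -3.5212e+6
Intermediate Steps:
O(w, h) = -32 + h (O(w, h) = -2 + (h - 30) = -2 + (-30 + h) = -32 + h)
v(d) = 2 + d - 1/(-7 + d) (v(d) = d + (2 - 1/(d - 7)) = d + (2 - 1/(-7 + d)) = 2 + d - 1/(-7 + d))
-3521295 - v(O(34, -25) - F(-9, 22)) = -3521295 - (-1 + (-7 + ((-32 - 25) - 1*5))*(2 + ((-32 - 25) - 1*5)))/(-7 + ((-32 - 25) - 1*5)) = -3521295 - (-1 + (-7 + (-57 - 5))*(2 + (-57 - 5)))/(-7 + (-57 - 5)) = -3521295 - (-1 + (-7 - 62)*(2 - 62))/(-7 - 62) = -3521295 - (-1 - 69*(-60))/(-69) = -3521295 - (-1)*(-1 + 4140)/69 = -3521295 - (-1)*4139/69 = -3521295 - 1*(-4139/69) = -3521295 + 4139/69 = -242965216/69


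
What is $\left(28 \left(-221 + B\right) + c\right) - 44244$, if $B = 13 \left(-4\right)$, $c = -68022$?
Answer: $-119910$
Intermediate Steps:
$B = -52$
$\left(28 \left(-221 + B\right) + c\right) - 44244 = \left(28 \left(-221 - 52\right) - 68022\right) - 44244 = \left(28 \left(-273\right) - 68022\right) - 44244 = \left(-7644 - 68022\right) - 44244 = -75666 - 44244 = -119910$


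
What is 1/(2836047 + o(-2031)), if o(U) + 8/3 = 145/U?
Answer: 2031/5760005896 ≈ 3.5260e-7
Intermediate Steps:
o(U) = -8/3 + 145/U
1/(2836047 + o(-2031)) = 1/(2836047 + (-8/3 + 145/(-2031))) = 1/(2836047 + (-8/3 + 145*(-1/2031))) = 1/(2836047 + (-8/3 - 145/2031)) = 1/(2836047 - 5561/2031) = 1/(5760005896/2031) = 2031/5760005896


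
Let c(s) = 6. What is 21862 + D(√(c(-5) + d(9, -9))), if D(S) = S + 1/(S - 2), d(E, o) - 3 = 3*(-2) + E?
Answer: 87449/4 + 9*√3/4 ≈ 21866.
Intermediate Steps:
d(E, o) = -3 + E (d(E, o) = 3 + (3*(-2) + E) = 3 + (-6 + E) = -3 + E)
D(S) = S + 1/(-2 + S)
21862 + D(√(c(-5) + d(9, -9))) = 21862 + (1 + (√(6 + (-3 + 9)))² - 2*√(6 + (-3 + 9)))/(-2 + √(6 + (-3 + 9))) = 21862 + (1 + (√(6 + 6))² - 2*√(6 + 6))/(-2 + √(6 + 6)) = 21862 + (1 + (√12)² - 4*√3)/(-2 + √12) = 21862 + (1 + (2*√3)² - 4*√3)/(-2 + 2*√3) = 21862 + (1 + 12 - 4*√3)/(-2 + 2*√3) = 21862 + (13 - 4*√3)/(-2 + 2*√3)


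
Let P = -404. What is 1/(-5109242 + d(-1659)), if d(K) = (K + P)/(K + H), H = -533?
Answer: -2192/11199456401 ≈ -1.9572e-7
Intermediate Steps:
d(K) = (-404 + K)/(-533 + K) (d(K) = (K - 404)/(K - 533) = (-404 + K)/(-533 + K))
1/(-5109242 + d(-1659)) = 1/(-5109242 + (-404 - 1659)/(-533 - 1659)) = 1/(-5109242 - 2063/(-2192)) = 1/(-5109242 - 1/2192*(-2063)) = 1/(-5109242 + 2063/2192) = 1/(-11199456401/2192) = -2192/11199456401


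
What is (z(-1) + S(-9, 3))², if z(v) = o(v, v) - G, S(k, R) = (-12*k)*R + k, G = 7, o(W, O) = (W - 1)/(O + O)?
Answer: 95481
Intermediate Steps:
o(W, O) = (-1 + W)/(2*O) (o(W, O) = (-1 + W)/((2*O)) = (-1 + W)*(1/(2*O)) = (-1 + W)/(2*O))
S(k, R) = k - 12*R*k (S(k, R) = -12*R*k + k = k - 12*R*k)
z(v) = -7 + (-1 + v)/(2*v) (z(v) = (-1 + v)/(2*v) - 1*7 = (-1 + v)/(2*v) - 7 = -7 + (-1 + v)/(2*v))
(z(-1) + S(-9, 3))² = ((½)*(-1 - 13*(-1))/(-1) - 9*(1 - 12*3))² = ((½)*(-1)*(-1 + 13) - 9*(1 - 36))² = ((½)*(-1)*12 - 9*(-35))² = (-6 + 315)² = 309² = 95481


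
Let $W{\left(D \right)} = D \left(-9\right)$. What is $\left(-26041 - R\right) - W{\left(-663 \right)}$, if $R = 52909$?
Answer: $-84917$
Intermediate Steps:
$W{\left(D \right)} = - 9 D$
$\left(-26041 - R\right) - W{\left(-663 \right)} = \left(-26041 - 52909\right) - \left(-9\right) \left(-663\right) = \left(-26041 - 52909\right) - 5967 = -78950 - 5967 = -84917$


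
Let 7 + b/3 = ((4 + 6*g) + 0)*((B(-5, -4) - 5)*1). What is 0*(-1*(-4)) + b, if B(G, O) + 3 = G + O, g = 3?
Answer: -1143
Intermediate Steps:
B(G, O) = -3 + G + O (B(G, O) = -3 + (G + O) = -3 + G + O)
b = -1143 (b = -21 + 3*(((4 + 6*3) + 0)*(((-3 - 5 - 4) - 5)*1)) = -21 + 3*(((4 + 18) + 0)*((-12 - 5)*1)) = -21 + 3*((22 + 0)*(-17*1)) = -21 + 3*(22*(-17)) = -21 + 3*(-374) = -21 - 1122 = -1143)
0*(-1*(-4)) + b = 0*(-1*(-4)) - 1143 = 0*4 - 1143 = 0 - 1143 = -1143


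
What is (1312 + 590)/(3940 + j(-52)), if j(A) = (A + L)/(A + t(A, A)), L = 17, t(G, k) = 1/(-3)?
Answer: 298614/618685 ≈ 0.48266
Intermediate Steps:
t(G, k) = -1/3
j(A) = (17 + A)/(-1/3 + A) (j(A) = (A + 17)/(A - 1/3) = (17 + A)/(-1/3 + A))
(1312 + 590)/(3940 + j(-52)) = (1312 + 590)/(3940 + 3*(17 - 52)/(-1 + 3*(-52))) = 1902/(3940 + 3*(-35)/(-1 - 156)) = 1902/(3940 + 3*(-35)/(-157)) = 1902/(3940 + 3*(-1/157)*(-35)) = 1902/(3940 + 105/157) = 1902/(618685/157) = 1902*(157/618685) = 298614/618685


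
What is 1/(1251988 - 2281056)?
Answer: -1/1029068 ≈ -9.7175e-7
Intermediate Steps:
1/(1251988 - 2281056) = 1/(-1029068) = -1/1029068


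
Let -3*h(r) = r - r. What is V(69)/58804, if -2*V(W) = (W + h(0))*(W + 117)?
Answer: -6417/58804 ≈ -0.10913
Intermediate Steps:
h(r) = 0 (h(r) = -(r - r)/3 = -⅓*0 = 0)
V(W) = -W*(117 + W)/2 (V(W) = -(W + 0)*(W + 117)/2 = -W*(117 + W)/2)
V(69)/58804 = ((½)*69*(-117 - 1*69))/58804 = ((½)*69*(-117 - 69))*(1/58804) = ((½)*69*(-186))*(1/58804) = -6417*1/58804 = -6417/58804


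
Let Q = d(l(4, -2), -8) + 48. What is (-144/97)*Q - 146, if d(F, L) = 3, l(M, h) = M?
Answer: -21506/97 ≈ -221.71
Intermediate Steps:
Q = 51 (Q = 3 + 48 = 51)
(-144/97)*Q - 146 = -144/97*51 - 146 = -7344/97 - 146 = -21506/97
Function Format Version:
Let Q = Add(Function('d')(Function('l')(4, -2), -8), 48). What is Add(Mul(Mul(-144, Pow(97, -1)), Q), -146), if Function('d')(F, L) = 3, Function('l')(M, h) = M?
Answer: Rational(-21506, 97) ≈ -221.71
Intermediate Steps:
Q = 51 (Q = Add(3, 48) = 51)
Add(Mul(Mul(-144, Pow(97, -1)), Q), -146) = Add(Mul(Mul(-144, Pow(97, -1)), 51), -146) = Add(Mul(Mul(-144, Rational(1, 97)), 51), -146) = Add(Mul(Rational(-144, 97), 51), -146) = Add(Rational(-7344, 97), -146) = Rational(-21506, 97)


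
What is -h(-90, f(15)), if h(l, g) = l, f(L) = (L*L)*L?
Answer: 90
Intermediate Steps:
f(L) = L³ (f(L) = L²*L = L³)
-h(-90, f(15)) = -1*(-90) = 90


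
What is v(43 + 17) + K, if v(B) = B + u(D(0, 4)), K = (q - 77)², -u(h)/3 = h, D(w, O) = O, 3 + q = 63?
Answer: 337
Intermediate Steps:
q = 60 (q = -3 + 63 = 60)
u(h) = -3*h
K = 289 (K = (60 - 77)² = (-17)² = 289)
v(B) = -12 + B (v(B) = B - 3*4 = B - 12 = -12 + B)
v(43 + 17) + K = (-12 + (43 + 17)) + 289 = (-12 + 60) + 289 = 48 + 289 = 337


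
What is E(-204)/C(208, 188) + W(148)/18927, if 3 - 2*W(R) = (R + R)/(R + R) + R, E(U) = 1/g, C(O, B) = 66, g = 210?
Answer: -110317/29147580 ≈ -0.0037848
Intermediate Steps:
E(U) = 1/210
W(R) = 1 - R/2 (W(R) = 3/2 - ((R + R)/(R + R) + R)/2 = 3/2 - ((2*R)/((2*R)) + R)/2 = 3/2 - ((2*R)*(1/(2*R)) + R)/2 = 3/2 - (1 + R)/2 = 3/2 + (-½ - R/2) = 1 - R/2)
E(-204)/C(208, 188) + W(148)/18927 = (1/210)/66 + (1 - ½*148)/18927 = (1/210)*(1/66) + (1 - 74)*(1/18927) = 1/13860 - 73*1/18927 = 1/13860 - 73/18927 = -110317/29147580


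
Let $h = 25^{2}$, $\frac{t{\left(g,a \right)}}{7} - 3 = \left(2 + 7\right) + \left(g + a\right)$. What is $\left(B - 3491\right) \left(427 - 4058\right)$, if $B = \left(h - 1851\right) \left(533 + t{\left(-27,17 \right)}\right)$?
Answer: $2447704303$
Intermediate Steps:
$t{\left(g,a \right)} = 84 + 7 a + 7 g$ ($t{\left(g,a \right)} = 21 + 7 \left(\left(2 + 7\right) + \left(g + a\right)\right) = 21 + 7 \left(9 + \left(a + g\right)\right) = 21 + 7 \left(9 + a + g\right) = 21 + \left(63 + 7 a + 7 g\right) = 84 + 7 a + 7 g$)
$h = 625$
$B = -670622$ ($B = \left(625 - 1851\right) \left(533 + \left(84 + 7 \cdot 17 + 7 \left(-27\right)\right)\right) = - 1226 \left(533 + \left(84 + 119 - 189\right)\right) = - 1226 \left(533 + 14\right) = \left(-1226\right) 547 = -670622$)
$\left(B - 3491\right) \left(427 - 4058\right) = \left(-670622 - 3491\right) \left(427 - 4058\right) = \left(-674113\right) \left(-3631\right) = 2447704303$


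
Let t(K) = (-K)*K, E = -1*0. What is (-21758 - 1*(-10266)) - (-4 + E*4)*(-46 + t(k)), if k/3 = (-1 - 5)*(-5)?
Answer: -44076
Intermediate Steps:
E = 0
k = 90 (k = 3*((-1 - 5)*(-5)) = 3*(-6*(-5)) = 3*30 = 90)
t(K) = -K²
(-21758 - 1*(-10266)) - (-4 + E*4)*(-46 + t(k)) = (-21758 - 1*(-10266)) - (-4 + 0*4)*(-46 - 1*90²) = (-21758 + 10266) - (-4 + 0)*(-46 - 1*8100) = -11492 - (-4)*(-46 - 8100) = -11492 - (-4)*(-8146) = -11492 - 1*32584 = -11492 - 32584 = -44076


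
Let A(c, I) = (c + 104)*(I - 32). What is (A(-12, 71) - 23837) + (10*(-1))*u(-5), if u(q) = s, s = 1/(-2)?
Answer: -20244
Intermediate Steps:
s = -1/2 ≈ -0.50000
u(q) = -1/2
A(c, I) = (-32 + I)*(104 + c) (A(c, I) = (104 + c)*(-32 + I) = (-32 + I)*(104 + c))
(A(-12, 71) - 23837) + (10*(-1))*u(-5) = ((-3328 - 32*(-12) + 104*71 + 71*(-12)) - 23837) + (10*(-1))*(-1/2) = ((-3328 + 384 + 7384 - 852) - 23837) - 10*(-1/2) = (3588 - 23837) + 5 = -20249 + 5 = -20244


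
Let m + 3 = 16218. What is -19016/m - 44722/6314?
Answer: -422617127/51190755 ≈ -8.2557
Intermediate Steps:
m = 16215 (m = -3 + 16218 = 16215)
-19016/m - 44722/6314 = -19016/16215 - 44722/6314 = -19016*1/16215 - 44722*1/6314 = -19016/16215 - 22361/3157 = -422617127/51190755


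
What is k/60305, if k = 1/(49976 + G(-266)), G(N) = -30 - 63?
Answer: 1/3008194315 ≈ 3.3243e-10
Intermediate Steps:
G(N) = -93
k = 1/49883 (k = 1/(49976 - 93) = 1/49883 ≈ 2.0047e-5)
k/60305 = (1/49883)/60305 = (1/49883)*(1/60305) = 1/3008194315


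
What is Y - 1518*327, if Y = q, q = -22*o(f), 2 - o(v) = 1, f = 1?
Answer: -496408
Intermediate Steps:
o(v) = 1 (o(v) = 2 - 1*1 = 2 - 1 = 1)
q = -22 (q = -22*1 = -22)
Y = -22
Y - 1518*327 = -22 - 1518*327 = -22 - 496386 = -496408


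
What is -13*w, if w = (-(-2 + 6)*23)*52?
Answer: 62192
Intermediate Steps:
w = -4784 (w = (-1*4*23)*52 = -4*23*52 = -92*52 = -4784)
-13*w = -13*(-4784) = 62192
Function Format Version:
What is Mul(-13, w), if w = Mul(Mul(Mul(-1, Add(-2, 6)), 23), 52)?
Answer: 62192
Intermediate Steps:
w = -4784 (w = Mul(Mul(Mul(-1, 4), 23), 52) = Mul(Mul(-4, 23), 52) = Mul(-92, 52) = -4784)
Mul(-13, w) = Mul(-13, -4784) = 62192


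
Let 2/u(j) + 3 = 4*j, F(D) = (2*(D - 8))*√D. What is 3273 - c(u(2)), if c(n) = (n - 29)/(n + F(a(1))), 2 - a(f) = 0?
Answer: 11776111/3598 - 2145*√2/1799 ≈ 3271.3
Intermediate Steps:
a(f) = 2 (a(f) = 2 - 1*0 = 2 + 0 = 2)
F(D) = √D*(-16 + 2*D) (F(D) = (2*(-8 + D))*√D = (-16 + 2*D)*√D = √D*(-16 + 2*D))
u(j) = 2/(-3 + 4*j)
c(n) = (-29 + n)/(n - 12*√2) (c(n) = (n - 29)/(n + 2*√2*(-8 + 2)) = (-29 + n)/(n + 2*√2*(-6)) = (-29 + n)/(n - 12*√2))
3273 - c(u(2)) = 3273 - (-29 + 2/(-3 + 4*2))/(2/(-3 + 4*2) - 12*√2) = 3273 - (-29 + 2/(-3 + 8))/(2/(-3 + 8) - 12*√2) = 3273 - (-29 + 2/5)/(2/5 - 12*√2) = 3273 - (-29 + 2*(⅕))/(2*(⅕) - 12*√2) = 3273 - (-29 + ⅖)/(⅖ - 12*√2) = 3273 - (-143)/((⅖ - 12*√2)*5) = 3273 - (-143)/(5*(⅖ - 12*√2)) = 3273 + 143/(5*(⅖ - 12*√2))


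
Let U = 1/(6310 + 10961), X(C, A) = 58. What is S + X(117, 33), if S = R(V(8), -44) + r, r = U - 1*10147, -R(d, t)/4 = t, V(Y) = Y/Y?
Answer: -171207422/17271 ≈ -9913.0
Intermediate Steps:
V(Y) = 1
R(d, t) = -4*t
U = 1/17271 ≈ 5.7900e-5
r = -175248836/17271 (r = 1/17271 - 1*10147 = 1/17271 - 10147 = -175248836/17271 ≈ -10147.)
S = -172209140/17271 (S = -4*(-44) - 175248836/17271 = 176 - 175248836/17271 = -172209140/17271 ≈ -9971.0)
S + X(117, 33) = -172209140/17271 + 58 = -171207422/17271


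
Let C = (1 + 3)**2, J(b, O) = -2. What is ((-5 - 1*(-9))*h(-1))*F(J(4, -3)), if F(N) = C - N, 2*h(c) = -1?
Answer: -36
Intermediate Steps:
h(c) = -1/2 (h(c) = (1/2)*(-1) = -1/2)
C = 16 (C = 4**2 = 16)
F(N) = 16 - N
((-5 - 1*(-9))*h(-1))*F(J(4, -3)) = ((-5 - 1*(-9))*(-1/2))*(16 - 1*(-2)) = ((-5 + 9)*(-1/2))*(16 + 2) = (4*(-1/2))*18 = -2*18 = -36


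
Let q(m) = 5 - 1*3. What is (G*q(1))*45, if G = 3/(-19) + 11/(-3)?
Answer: -6540/19 ≈ -344.21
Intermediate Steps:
q(m) = 2 (q(m) = 5 - 3 = 2)
G = -218/57 (G = 3*(-1/19) + 11*(-1/3) = -3/19 - 11/3 = -218/57 ≈ -3.8246)
(G*q(1))*45 = -218/57*2*45 = -436/57*45 = -6540/19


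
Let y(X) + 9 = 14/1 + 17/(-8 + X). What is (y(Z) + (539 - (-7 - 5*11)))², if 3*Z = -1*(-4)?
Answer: 145660761/400 ≈ 3.6415e+5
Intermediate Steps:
Z = 4/3 (Z = (-1*(-4))/3 = (⅓)*4 = 4/3 ≈ 1.3333)
y(X) = 5 + 17/(-8 + X) (y(X) = -9 + (14/1 + 17/(-8 + X)) = -9 + (14*1 + 17/(-8 + X)) = -9 + (14 + 17/(-8 + X)) = 5 + 17/(-8 + X))
(y(Z) + (539 - (-7 - 5*11)))² = ((-23 + 5*(4/3))/(-8 + 4/3) + (539 - (-7 - 5*11)))² = ((-23 + 20/3)/(-20/3) + (539 - (-7 - 55)))² = (-3/20*(-49/3) + (539 - 1*(-62)))² = (49/20 + (539 + 62))² = (49/20 + 601)² = (12069/20)² = 145660761/400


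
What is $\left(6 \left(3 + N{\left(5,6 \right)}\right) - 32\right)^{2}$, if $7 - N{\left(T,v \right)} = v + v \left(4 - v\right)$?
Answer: $4096$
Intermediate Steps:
$N{\left(T,v \right)} = 7 - v - v \left(4 - v\right)$ ($N{\left(T,v \right)} = 7 - \left(v + v \left(4 - v\right)\right) = 7 - v - v \left(4 - v\right)$)
$\left(6 \left(3 + N{\left(5,6 \right)}\right) - 32\right)^{2} = \left(6 \left(3 + \left(7 + 6^{2} - 30\right)\right) - 32\right)^{2} = \left(6 \left(3 + \left(7 + 36 - 30\right)\right) - 32\right)^{2} = \left(6 \left(3 + 13\right) - 32\right)^{2} = \left(6 \cdot 16 - 32\right)^{2} = \left(96 - 32\right)^{2} = 64^{2} = 4096$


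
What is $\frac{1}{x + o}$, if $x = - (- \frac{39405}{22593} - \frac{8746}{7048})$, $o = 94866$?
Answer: $\frac{26539244}{2517751142107} \approx 1.0541 \cdot 10^{-5}$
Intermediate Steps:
$x = \frac{79220803}{26539244}$ ($x = - (\left(-39405\right) \frac{1}{22593} - \frac{4373}{3524}) = - (- \frac{13135}{7531} - \frac{4373}{3524}) = \left(-1\right) \left(- \frac{79220803}{26539244}\right) = \frac{79220803}{26539244} \approx 2.985$)
$\frac{1}{x + o} = \frac{1}{\frac{79220803}{26539244} + 94866} = \frac{1}{\frac{2517751142107}{26539244}} = \frac{26539244}{2517751142107}$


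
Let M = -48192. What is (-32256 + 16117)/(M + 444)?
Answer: 16139/47748 ≈ 0.33800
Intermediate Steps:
(-32256 + 16117)/(M + 444) = (-32256 + 16117)/(-48192 + 444) = -16139/(-47748) = -16139*(-1/47748) = 16139/47748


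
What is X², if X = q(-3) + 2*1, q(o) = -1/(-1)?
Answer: 9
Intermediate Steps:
q(o) = 1 (q(o) = -1*(-1) = 1)
X = 3 (X = 1 + 2*1 = 1 + 2 = 3)
X² = 3² = 9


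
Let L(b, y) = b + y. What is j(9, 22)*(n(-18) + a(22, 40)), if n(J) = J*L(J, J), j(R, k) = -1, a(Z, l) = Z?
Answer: -670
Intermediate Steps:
n(J) = 2*J**2 (n(J) = J*(J + J) = J*(2*J) = 2*J**2)
j(9, 22)*(n(-18) + a(22, 40)) = -(2*(-18)**2 + 22) = -(2*324 + 22) = -(648 + 22) = -1*670 = -670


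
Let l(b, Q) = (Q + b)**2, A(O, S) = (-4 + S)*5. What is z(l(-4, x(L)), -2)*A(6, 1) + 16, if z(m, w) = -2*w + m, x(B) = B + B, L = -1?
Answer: -584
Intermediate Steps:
A(O, S) = -20 + 5*S
x(B) = 2*B
z(m, w) = m - 2*w
z(l(-4, x(L)), -2)*A(6, 1) + 16 = ((2*(-1) - 4)**2 - 2*(-2))*(-20 + 5*1) + 16 = ((-2 - 4)**2 + 4)*(-20 + 5) + 16 = ((-6)**2 + 4)*(-15) + 16 = (36 + 4)*(-15) + 16 = 40*(-15) + 16 = -600 + 16 = -584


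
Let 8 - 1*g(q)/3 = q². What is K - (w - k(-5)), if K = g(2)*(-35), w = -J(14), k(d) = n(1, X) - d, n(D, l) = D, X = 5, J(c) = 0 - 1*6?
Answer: -420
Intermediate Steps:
J(c) = -6 (J(c) = 0 - 6 = -6)
k(d) = 1 - d
w = 6 (w = -1*(-6) = 6)
g(q) = 24 - 3*q²
K = -420 (K = (24 - 3*2²)*(-35) = (24 - 3*4)*(-35) = (24 - 12)*(-35) = 12*(-35) = -420)
K - (w - k(-5)) = -420 - (6 - (1 - 1*(-5))) = -420 - (6 - (1 + 5)) = -420 - (6 - 1*6) = -420 - (6 - 6) = -420 - 1*0 = -420 + 0 = -420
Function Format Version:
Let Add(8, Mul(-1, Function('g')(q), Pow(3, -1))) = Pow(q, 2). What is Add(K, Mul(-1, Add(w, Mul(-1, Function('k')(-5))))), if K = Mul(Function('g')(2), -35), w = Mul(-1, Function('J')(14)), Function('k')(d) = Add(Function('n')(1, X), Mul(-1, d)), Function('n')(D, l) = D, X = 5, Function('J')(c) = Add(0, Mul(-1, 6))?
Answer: -420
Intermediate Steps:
Function('J')(c) = -6 (Function('J')(c) = Add(0, -6) = -6)
Function('k')(d) = Add(1, Mul(-1, d))
w = 6 (w = Mul(-1, -6) = 6)
Function('g')(q) = Add(24, Mul(-3, Pow(q, 2)))
K = -420 (K = Mul(Add(24, Mul(-3, Pow(2, 2))), -35) = Mul(Add(24, Mul(-3, 4)), -35) = Mul(Add(24, -12), -35) = Mul(12, -35) = -420)
Add(K, Mul(-1, Add(w, Mul(-1, Function('k')(-5))))) = Add(-420, Mul(-1, Add(6, Mul(-1, Add(1, Mul(-1, -5)))))) = Add(-420, Mul(-1, Add(6, Mul(-1, Add(1, 5))))) = Add(-420, Mul(-1, Add(6, Mul(-1, 6)))) = Add(-420, Mul(-1, Add(6, -6))) = Add(-420, Mul(-1, 0)) = Add(-420, 0) = -420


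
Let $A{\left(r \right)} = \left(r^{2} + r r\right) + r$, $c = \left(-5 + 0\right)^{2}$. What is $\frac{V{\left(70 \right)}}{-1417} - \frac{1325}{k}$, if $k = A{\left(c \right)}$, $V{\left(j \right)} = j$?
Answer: $- \frac{78671}{72267} \approx -1.0886$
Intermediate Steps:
$c = 25$ ($c = \left(-5\right)^{2} = 25$)
$A{\left(r \right)} = r + 2 r^{2}$ ($A{\left(r \right)} = \left(r^{2} + r^{2}\right) + r = 2 r^{2} + r = r + 2 r^{2}$)
$k = 1275$ ($k = 25 \left(1 + 2 \cdot 25\right) = 25 \left(1 + 50\right) = 25 \cdot 51 = 1275$)
$\frac{V{\left(70 \right)}}{-1417} - \frac{1325}{k} = \frac{70}{-1417} - \frac{1325}{1275} = 70 \left(- \frac{1}{1417}\right) - \frac{53}{51} = - \frac{70}{1417} - \frac{53}{51} = - \frac{78671}{72267}$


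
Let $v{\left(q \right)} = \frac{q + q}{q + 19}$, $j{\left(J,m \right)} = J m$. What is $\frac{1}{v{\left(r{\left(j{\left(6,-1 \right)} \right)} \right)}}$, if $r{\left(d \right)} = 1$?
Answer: $10$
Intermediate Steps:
$v{\left(q \right)} = \frac{2 q}{19 + q}$
$\frac{1}{v{\left(r{\left(j{\left(6,-1 \right)} \right)} \right)}} = \frac{1}{2 \cdot 1 \frac{1}{19 + 1}} = \frac{1}{2 \cdot 1 \cdot \frac{1}{20}} = \frac{1}{\frac{1}{10}} = 10$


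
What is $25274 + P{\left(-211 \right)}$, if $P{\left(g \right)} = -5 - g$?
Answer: $25480$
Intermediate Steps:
$25274 + P{\left(-211 \right)} = 25274 - -206 = 25274 + \left(-5 + 211\right) = 25274 + 206 = 25480$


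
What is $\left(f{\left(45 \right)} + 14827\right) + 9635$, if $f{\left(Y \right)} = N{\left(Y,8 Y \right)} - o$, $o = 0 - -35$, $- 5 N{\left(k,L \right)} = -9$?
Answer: $\frac{122144}{5} \approx 24429.0$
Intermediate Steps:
$N{\left(k,L \right)} = \frac{9}{5}$ ($N{\left(k,L \right)} = \left(- \frac{1}{5}\right) \left(-9\right) = \frac{9}{5}$)
$o = 35$ ($o = 0 + 35 = 35$)
$f{\left(Y \right)} = - \frac{166}{5}$ ($f{\left(Y \right)} = \frac{9}{5} - 35 = - \frac{166}{5}$)
$\left(f{\left(45 \right)} + 14827\right) + 9635 = \left(- \frac{166}{5} + 14827\right) + 9635 = \frac{73969}{5} + 9635 = \frac{122144}{5}$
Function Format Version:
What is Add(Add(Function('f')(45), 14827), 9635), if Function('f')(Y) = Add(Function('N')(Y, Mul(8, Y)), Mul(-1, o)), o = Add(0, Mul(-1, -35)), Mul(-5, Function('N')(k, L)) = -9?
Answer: Rational(122144, 5) ≈ 24429.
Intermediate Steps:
Function('N')(k, L) = Rational(9, 5) (Function('N')(k, L) = Mul(Rational(-1, 5), -9) = Rational(9, 5))
o = 35 (o = Add(0, 35) = 35)
Function('f')(Y) = Rational(-166, 5) (Function('f')(Y) = Add(Rational(9, 5), Mul(-1, 35)) = Add(Rational(9, 5), -35) = Rational(-166, 5))
Add(Add(Function('f')(45), 14827), 9635) = Add(Add(Rational(-166, 5), 14827), 9635) = Add(Rational(73969, 5), 9635) = Rational(122144, 5)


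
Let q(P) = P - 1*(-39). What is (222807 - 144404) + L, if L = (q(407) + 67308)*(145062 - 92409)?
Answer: 3567529765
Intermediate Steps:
q(P) = 39 + P (q(P) = P + 39 = 39 + P)
L = 3567451362 (L = ((39 + 407) + 67308)*(145062 - 92409) = (446 + 67308)*52653 = 67754*52653 = 3567451362)
(222807 - 144404) + L = (222807 - 144404) + 3567451362 = 78403 + 3567451362 = 3567529765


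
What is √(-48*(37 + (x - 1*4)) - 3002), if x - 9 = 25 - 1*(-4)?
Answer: I*√6410 ≈ 80.063*I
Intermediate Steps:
x = 38 (x = 9 + (25 - 1*(-4)) = 9 + (25 + 4) = 9 + 29 = 38)
√(-48*(37 + (x - 1*4)) - 3002) = √(-48*(37 + (38 - 1*4)) - 3002) = √(-48*(37 + (38 - 4)) - 3002) = √(-48*(37 + 34) - 3002) = √(-48*71 - 3002) = √(-3408 - 3002) = √(-6410) = I*√6410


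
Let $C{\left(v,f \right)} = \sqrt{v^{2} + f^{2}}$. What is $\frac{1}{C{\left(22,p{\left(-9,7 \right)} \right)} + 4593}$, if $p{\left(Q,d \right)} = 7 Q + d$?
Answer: $\frac{4593}{21092029} - \frac{2 \sqrt{905}}{21092029} \approx 0.00021491$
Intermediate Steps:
$p{\left(Q,d \right)} = d + 7 Q$
$C{\left(v,f \right)} = \sqrt{f^{2} + v^{2}}$
$\frac{1}{C{\left(22,p{\left(-9,7 \right)} \right)} + 4593} = \frac{1}{\sqrt{\left(7 + 7 \left(-9\right)\right)^{2} + 22^{2}} + 4593} = \frac{1}{\sqrt{\left(7 - 63\right)^{2} + 484} + 4593} = \frac{1}{\sqrt{\left(-56\right)^{2} + 484} + 4593} = \frac{1}{\sqrt{3136 + 484} + 4593} = \frac{1}{\sqrt{3620} + 4593} = \frac{1}{2 \sqrt{905} + 4593} = \frac{1}{4593 + 2 \sqrt{905}}$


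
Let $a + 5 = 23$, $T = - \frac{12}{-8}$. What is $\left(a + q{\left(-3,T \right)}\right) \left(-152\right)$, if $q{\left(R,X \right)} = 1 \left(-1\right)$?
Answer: $-2584$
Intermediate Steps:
$T = \frac{3}{2}$ ($T = \left(-12\right) \left(- \frac{1}{8}\right) = \frac{3}{2} \approx 1.5$)
$a = 18$ ($a = -5 + 23 = 18$)
$q{\left(R,X \right)} = -1$
$\left(a + q{\left(-3,T \right)}\right) \left(-152\right) = \left(18 - 1\right) \left(-152\right) = 17 \left(-152\right) = -2584$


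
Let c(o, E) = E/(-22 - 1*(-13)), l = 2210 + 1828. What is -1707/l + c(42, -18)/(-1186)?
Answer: -338763/798178 ≈ -0.42442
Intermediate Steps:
l = 4038
c(o, E) = -E/9 (c(o, E) = E/(-22 + 13) = E/(-9) = E*(-⅑) = -E/9)
-1707/l + c(42, -18)/(-1186) = -1707/4038 - ⅑*(-18)/(-1186) = -1707*1/4038 + 2*(-1/1186) = -569/1346 - 1/593 = -338763/798178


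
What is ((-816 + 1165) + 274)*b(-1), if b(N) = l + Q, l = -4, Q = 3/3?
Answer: -1869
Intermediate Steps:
Q = 1 (Q = 3*(⅓) = 1)
b(N) = -3 (b(N) = -4 + 1 = -3)
((-816 + 1165) + 274)*b(-1) = ((-816 + 1165) + 274)*(-3) = (349 + 274)*(-3) = 623*(-3) = -1869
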